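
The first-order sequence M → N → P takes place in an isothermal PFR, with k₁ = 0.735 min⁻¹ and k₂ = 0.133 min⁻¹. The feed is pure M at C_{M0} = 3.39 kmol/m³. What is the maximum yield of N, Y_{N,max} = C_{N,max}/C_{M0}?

Evaluating C_N at τ_opt = ln(k₂/k₁)/(k₂−k₁) gives C_{N,max}/C_{M0} = (k₁/k₂)^[k₂/(k₂−k₁)].
= (0.735/0.133)^(0.133/(0.133−0.735)) = (5.526)^(-0.2209) = 0.6854.

0.685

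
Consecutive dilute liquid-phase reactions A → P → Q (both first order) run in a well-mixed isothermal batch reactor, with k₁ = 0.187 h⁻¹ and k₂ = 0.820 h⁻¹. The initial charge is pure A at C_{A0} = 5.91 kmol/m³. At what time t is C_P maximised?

The intermediate peaks when r₁ = r₂, i.e. k₁e^(−k₁t) = k₂e^(−k₂t), giving t_opt = ln(k₂/k₁)/(k₂−k₁).
= ln(0.820/0.187)/(0.820−0.187) = ln(4.385)/0.6330 = 1.478/0.6330 = 2.34 h.

2.34 h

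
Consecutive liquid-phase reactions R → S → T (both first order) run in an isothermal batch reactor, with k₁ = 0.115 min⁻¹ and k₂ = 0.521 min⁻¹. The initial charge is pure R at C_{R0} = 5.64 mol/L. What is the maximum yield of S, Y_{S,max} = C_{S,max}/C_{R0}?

0.144

For a first-order series the maximum intermediate yield is C_{S,max}/C_{R0} = (k₁/k₂)^[k₂/(k₂−k₁)].
= (0.115/0.521)^(0.521/(0.521−0.115)) = (0.2207)^(1.283) = 0.1439.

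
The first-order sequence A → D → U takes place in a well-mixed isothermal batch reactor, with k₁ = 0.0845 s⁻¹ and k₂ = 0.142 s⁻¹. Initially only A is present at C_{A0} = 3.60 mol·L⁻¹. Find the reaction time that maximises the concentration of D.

Setting dC_D/dt = 0 gives t_opt = ln(k₂/k₁)/(k₂−k₁).
= ln(0.142/0.0845)/(0.142−0.0845) = ln(1.680)/0.05750 = 0.5191/0.05750 = 9.03 s.

9.03 s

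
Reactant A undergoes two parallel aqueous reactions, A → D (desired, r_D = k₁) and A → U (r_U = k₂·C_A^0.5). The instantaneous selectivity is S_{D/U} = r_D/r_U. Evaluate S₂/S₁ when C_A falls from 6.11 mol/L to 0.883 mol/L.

S_{D/U} = (k₁/k₂)·C_A^-0.5, so S₂/S₁ = (C_{A,2}/C_{A,1})^-0.5.
= (0.883/6.11)^(-0.5) = (0.1445)^(-0.5) = 2.63.
Selectivity toward D rises as C_A falls — low-concentration operation is favoured.

2.63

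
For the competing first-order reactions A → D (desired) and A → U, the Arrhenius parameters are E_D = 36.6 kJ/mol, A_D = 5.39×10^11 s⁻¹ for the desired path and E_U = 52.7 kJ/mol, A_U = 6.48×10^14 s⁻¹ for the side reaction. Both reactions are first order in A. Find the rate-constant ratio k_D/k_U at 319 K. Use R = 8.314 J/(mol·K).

0.360

With equal orders, S_{D/U} = k_D/k_U = (A_D/A_U)·exp[(E_U−E_D)/(RT)].
(E_U−E_D)/(RT) = (52.7−36.6)×10³/(8.314×319) = 16100/2652 = 6.071.
k_D/k_U = (5.39×10^11/6.48×10^14)·exp(6.071) = 8.318×10^-4 × 432.9 = 0.360.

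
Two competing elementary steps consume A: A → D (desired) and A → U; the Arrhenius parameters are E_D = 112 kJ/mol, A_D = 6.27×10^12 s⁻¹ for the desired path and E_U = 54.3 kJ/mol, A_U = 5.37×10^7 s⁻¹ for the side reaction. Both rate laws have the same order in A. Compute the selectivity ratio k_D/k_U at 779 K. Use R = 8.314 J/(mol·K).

k_D/k_U = (A_D/A_U)·exp[−(E_D−E_U)/(RT)] = (A_D/A_U)·exp[(E_U−E_D)/(RT)].
(E_U−E_D)/(RT) = (54.3−112)×10³/(8.314×779) = -57700/6477 = -8.909.
k_D/k_U = (6.27×10^12/5.37×10^7)·exp(-8.909) = 1.168×10^5 × 1.352×10^-4 = 15.8.
Since E_D > E_U, raising the temperature improves selectivity toward D.

15.8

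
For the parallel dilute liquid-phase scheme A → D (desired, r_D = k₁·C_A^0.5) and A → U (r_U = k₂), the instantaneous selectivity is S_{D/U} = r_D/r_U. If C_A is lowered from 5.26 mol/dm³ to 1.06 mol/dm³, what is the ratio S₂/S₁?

S_{D/U} = (k₁/k₂)·C_A^0.5, so S₂/S₁ = (C_{A,2}/C_{A,1})^0.5.
= (1.06/5.26)^0.5 = (0.2015)^0.5 = 0.449.
Selectivity toward D falls as C_A falls — high-concentration operation is favoured.

0.449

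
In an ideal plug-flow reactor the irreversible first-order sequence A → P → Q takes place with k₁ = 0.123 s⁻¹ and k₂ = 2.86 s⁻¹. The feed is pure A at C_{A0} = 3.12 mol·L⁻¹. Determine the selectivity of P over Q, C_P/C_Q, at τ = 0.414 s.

1.40

For first-order series with pure A initially, C_P(τ) = k₁C_{A0}/(k₂−k₁)·(e^(−k₁τ) − e^(−k₂τ)).
e^(−k₁τ) = e^(−0.123×0.414) = e^(−0.05092) = 0.9504; e^(−k₂τ) = e^(−1.184) = 0.3060.
C_P = 0.123×3.12/(2.86−0.123) × (0.9504−0.3060) = 0.1402×0.6443 = 0.09034 mol·L⁻¹.
C_A = C_{A0}e^(−k₁τ) = 2.965 mol·L⁻¹, so C_Q = C_{A0}−C_A−C_P = 0.06456 mol·L⁻¹; C_P/C_Q = 1.40.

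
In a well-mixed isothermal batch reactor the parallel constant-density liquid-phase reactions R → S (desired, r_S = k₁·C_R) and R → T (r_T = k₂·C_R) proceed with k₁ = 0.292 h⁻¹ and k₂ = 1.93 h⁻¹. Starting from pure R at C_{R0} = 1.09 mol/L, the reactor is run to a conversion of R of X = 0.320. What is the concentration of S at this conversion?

0.0458 mol/L

C_R = C_{R0}(1−X) = 0.7412 mol/L.
Both paths are first order in R, so the instantaneous fraction to S is constant: dC_S/d(−C_R) = k₁/(k₁+k₂) = 0.1314.
C_S = 0.1314·(C_{R0}−C_R) = 0.1314×0.3488 = 0.0458 mol/L.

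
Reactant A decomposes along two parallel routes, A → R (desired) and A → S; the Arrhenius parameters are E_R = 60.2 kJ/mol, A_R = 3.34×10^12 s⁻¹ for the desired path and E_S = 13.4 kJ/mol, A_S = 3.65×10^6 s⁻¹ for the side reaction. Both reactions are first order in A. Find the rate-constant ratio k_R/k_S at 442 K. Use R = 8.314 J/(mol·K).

Since both paths have the same order in A, the concentration cancels and S_{R/S} = k_R/k_S = (A_R/A_S)·exp[(E_S−E_R)/(RT)].
(E_S−E_R)/(RT) = (13.4−60.2)×10³/(8.314×442) = -46800/3675 = -12.74.
k_R/k_S = (3.34×10^12/3.65×10^6)·exp(-12.74) = 9.151×10^5 × 2.945×10^-6 = 2.69.
Since E_R > E_S, raising the temperature improves selectivity toward R.

2.69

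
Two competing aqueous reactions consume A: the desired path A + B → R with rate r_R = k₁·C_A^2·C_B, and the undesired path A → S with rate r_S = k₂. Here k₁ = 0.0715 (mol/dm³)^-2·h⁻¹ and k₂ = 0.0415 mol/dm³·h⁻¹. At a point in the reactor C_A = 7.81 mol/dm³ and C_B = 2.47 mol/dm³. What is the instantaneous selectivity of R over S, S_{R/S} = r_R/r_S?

260

S_{R/S} = r_R/r_S = (k₁·C_A^2·C_B)/(k₂) = (k₁/k₂)·C_A^2·C_B.
= (0.0715×7.810^2×2.470) / (0.0415) = 10.77/0.04150 = 260.
Since the desired path is higher order in A, keeping C_A high (PFR or concentrated feed) favours R.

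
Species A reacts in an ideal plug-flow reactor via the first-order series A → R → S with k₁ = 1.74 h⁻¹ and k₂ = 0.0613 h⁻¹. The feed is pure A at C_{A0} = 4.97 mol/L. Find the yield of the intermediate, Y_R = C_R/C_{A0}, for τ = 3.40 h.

0.839

Solving the coupled first-order balances gives C_R(τ) = [k₁/(k₂−k₁)]·C_{A0}·(e^(−k₁τ) − e^(−k₂τ)).
e^(−k₁τ) = e^(−1.74×3.40) = e^(−5.916) = 0.002696; e^(−k₂τ) = e^(−0.2084) = 0.8119.
C_R = 1.74×4.97/(0.0613−1.74) × (0.002696−0.8119) = (-5.151)×(-0.8092) = 4.168 mol/L.
Y_R = C_R/C_{A0} = 4.168/4.97 = 0.839.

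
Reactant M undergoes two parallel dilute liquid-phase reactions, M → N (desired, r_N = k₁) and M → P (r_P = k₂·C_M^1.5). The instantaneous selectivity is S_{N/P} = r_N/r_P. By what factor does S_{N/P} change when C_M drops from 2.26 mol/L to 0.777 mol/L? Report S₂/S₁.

S_{N/P} = (k₁/k₂)·C_M^-1.5, so S₂/S₁ = (C_{M,2}/C_{M,1})^-1.5.
= (0.777/2.26)^(-1.5) = (0.3438)^(-1.5) = 4.96.
Selectivity toward N rises as C_M falls — low-concentration operation is favoured.

4.96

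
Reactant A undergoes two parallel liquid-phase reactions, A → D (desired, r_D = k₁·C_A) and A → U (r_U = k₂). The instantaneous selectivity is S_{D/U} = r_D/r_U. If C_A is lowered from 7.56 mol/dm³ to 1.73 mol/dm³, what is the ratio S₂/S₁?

0.229

S_{D/U} = (k₁/k₂)·C_A, so S₂/S₁ = (C_{A,2}/C_{A,1}).
= 1.73/7.56 = 0.229.
Selectivity toward D falls as C_A falls — high-concentration operation is favoured.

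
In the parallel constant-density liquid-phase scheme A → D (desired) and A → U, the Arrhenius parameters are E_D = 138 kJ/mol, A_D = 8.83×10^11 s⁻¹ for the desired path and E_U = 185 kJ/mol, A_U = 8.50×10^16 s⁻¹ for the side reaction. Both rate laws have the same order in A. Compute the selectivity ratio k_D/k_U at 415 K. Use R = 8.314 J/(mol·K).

8.56

k_D/k_U = (A_D/A_U)·exp[−(E_D−E_U)/(RT)] = (A_D/A_U)·exp[(E_U−E_D)/(RT)].
(E_U−E_D)/(RT) = (185−138)×10³/(8.314×415) = 47000/3450 = 13.62.
k_D/k_U = (8.83×10^11/8.50×10^16)·exp(13.62) = 1.039×10^-5 × 8.240×10^5 = 8.56.
Since E_D < E_U, lowering the temperature improves selectivity toward D.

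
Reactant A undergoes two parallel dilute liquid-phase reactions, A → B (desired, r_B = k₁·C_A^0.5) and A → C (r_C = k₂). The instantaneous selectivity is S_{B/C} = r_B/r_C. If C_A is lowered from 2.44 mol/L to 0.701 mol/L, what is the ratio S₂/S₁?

S_{B/C} = (k₁/k₂)·C_A^0.5, so S₂/S₁ = (C_{A,2}/C_{A,1})^0.5.
= (0.701/2.44)^0.5 = (0.2873)^0.5 = 0.536.

0.536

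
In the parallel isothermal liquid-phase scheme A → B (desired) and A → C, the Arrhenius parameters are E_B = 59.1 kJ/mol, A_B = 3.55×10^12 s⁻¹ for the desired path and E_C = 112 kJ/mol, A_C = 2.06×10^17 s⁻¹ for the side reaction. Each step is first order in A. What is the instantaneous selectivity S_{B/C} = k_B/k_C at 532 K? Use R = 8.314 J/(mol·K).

2.69

With equal orders, S_{B/C} = k_B/k_C = (A_B/A_C)·exp[(E_C−E_B)/(RT)].
(E_C−E_B)/(RT) = (112−59.1)×10³/(8.314×532) = 52900/4423 = 11.96.
k_B/k_C = (3.55×10^12/2.06×10^17)·exp(11.96) = 1.723×10^-5 × 1.564×10^5 = 2.69.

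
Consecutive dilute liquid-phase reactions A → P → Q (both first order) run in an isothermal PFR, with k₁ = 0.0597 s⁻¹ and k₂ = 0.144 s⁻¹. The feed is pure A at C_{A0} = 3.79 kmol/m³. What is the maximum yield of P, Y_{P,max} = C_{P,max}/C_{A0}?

0.222

At the optimum, C_{P,max}/C_{A0} = (k₁/k₂)^[k₂/(k₂−k₁)].
= (0.0597/0.144)^(0.144/(0.144−0.0597)) = (0.4146)^(1.708) = 0.2222.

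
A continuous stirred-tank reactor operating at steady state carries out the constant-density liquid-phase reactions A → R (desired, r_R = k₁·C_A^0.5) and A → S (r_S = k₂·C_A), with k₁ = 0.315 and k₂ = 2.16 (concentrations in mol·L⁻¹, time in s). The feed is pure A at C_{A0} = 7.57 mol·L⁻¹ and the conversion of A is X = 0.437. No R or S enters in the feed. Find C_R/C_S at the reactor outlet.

0.0706

Exit C_A = C_{A0}(1−X) = 7.57×0.563 = 4.262 mol·L⁻¹.
Rates in a CSTR are evaluated at the outlet concentration: r_R = 0.315×4.262^0.5 = 0.6503, r_S = 2.16×4.262 = 9.206.
Overall selectivity = C_R/C_S = r_Rτ/(r_Sτ) = r_R/r_S = 0.0706.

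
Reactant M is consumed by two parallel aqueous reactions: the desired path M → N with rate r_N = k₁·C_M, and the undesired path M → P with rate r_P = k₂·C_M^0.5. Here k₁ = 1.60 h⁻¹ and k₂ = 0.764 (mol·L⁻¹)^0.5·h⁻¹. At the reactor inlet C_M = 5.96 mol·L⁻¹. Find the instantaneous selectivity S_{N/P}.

5.11

S_{N/P} = r_N/r_P = (k₁·C_M)/(k₂·C_M^0.5) = (k₁/k₂)·C_M^0.5.
= (1.60×5.960) / (0.764×5.960^0.5) = 9.536/1.865 = 5.11.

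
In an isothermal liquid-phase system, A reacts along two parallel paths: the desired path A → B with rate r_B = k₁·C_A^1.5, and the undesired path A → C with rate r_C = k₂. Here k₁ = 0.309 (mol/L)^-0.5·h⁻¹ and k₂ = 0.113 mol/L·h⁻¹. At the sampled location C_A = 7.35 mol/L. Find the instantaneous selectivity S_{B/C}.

S_{B/C} = r_B/r_C = (k₁·C_A^1.5)/(k₂) = (k₁/k₂)·C_A^1.5.
= (0.309×7.350^1.5) / (0.113) = 6.157/0.1130 = 54.5.
Since the desired path is higher order in A, keeping C_A high (PFR or concentrated feed) favours B.

54.5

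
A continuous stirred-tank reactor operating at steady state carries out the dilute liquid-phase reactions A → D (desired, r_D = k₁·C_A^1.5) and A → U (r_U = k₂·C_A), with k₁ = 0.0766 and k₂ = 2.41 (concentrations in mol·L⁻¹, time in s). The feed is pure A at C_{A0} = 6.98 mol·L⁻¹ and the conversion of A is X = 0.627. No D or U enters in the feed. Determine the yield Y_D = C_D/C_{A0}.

Exit C_A = C_{A0}(1−X) = 6.98×0.373 = 2.604 mol·L⁻¹.
A CSTR operates uniformly at the exit composition, giving r_D = 0.3218 and r_U = 6.275 (each k·C_A^n at C_A = 2.604).
Fraction of consumed A going to D: r_D/(r_D+r_U) = 0.04878.
C_D = 0.04878·C_{A0}·X = 0.04878×6.98×0.627 = 0.213 mol·L⁻¹; Y_D = C_D/C_{A0} = 0.0306.

0.0306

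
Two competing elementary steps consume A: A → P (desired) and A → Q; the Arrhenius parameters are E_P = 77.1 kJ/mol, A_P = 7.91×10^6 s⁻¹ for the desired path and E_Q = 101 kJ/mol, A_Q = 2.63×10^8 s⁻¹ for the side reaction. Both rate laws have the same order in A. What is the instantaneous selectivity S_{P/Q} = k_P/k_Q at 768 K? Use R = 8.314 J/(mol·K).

1.27

With equal orders, S_{P/Q} = k_P/k_Q = (A_P/A_Q)·exp[(E_Q−E_P)/(RT)].
(E_Q−E_P)/(RT) = (101−77.1)×10³/(8.314×768) = 23900/6385 = 3.743.
k_P/k_Q = (7.91×10^6/2.63×10^8)·exp(3.743) = 0.03008 × 42.23 = 1.27.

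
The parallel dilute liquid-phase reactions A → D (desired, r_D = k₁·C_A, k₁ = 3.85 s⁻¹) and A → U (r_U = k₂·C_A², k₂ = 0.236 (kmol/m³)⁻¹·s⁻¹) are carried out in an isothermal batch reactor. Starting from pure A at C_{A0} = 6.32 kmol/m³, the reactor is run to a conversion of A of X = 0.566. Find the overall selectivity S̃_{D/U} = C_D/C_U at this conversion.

C_A = C_{A0}(1−X) = 2.743 kmol/m³.
Along a PFR/batch, dC_D/dC_A = −r_D/(r_D+r_U) = −k₁/(k₁+k₂·C_A).
Integrating from C_{A0} to C_A: C_D = (3.85/0.236)·ln[(3.85+0.236·6.32)/(3.85+0.236·2.74)] = 16.31·ln(5.342/4.497) = 2.806 kmol/m³.
C_U = (C_{A0}−C_A)−C_D = 0.7707 kmol/m³; S̃_{D/U} = 2.806/0.7707 = 3.64.

3.64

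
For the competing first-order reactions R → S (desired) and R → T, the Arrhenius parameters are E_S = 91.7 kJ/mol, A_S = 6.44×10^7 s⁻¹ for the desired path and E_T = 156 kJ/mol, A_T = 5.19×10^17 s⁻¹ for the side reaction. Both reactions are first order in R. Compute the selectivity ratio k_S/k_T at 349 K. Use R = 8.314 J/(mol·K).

Since both paths have the same order in R, the concentration cancels and S_{S/T} = k_S/k_T = (A_S/A_T)·exp[(E_T−E_S)/(RT)].
(E_T−E_S)/(RT) = (156−91.7)×10³/(8.314×349) = 64300/2902 = 22.16.
k_S/k_T = (6.44×10^7/5.19×10^17)·exp(22.16) = 1.241×10^-10 × 4.208×10^9 = 0.522.
Since E_S < E_T, lowering the temperature improves selectivity toward S.

0.522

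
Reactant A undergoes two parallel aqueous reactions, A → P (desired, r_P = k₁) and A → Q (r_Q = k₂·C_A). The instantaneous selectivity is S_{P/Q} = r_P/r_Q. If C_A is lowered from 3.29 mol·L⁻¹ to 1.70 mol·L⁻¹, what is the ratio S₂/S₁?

1.94

S_{P/Q} = (k₁/k₂)·C_A⁻¹, so S₂/S₁ = (C_{A,2}/C_{A,1})⁻¹.
= 3.29/1.70 = 1.94.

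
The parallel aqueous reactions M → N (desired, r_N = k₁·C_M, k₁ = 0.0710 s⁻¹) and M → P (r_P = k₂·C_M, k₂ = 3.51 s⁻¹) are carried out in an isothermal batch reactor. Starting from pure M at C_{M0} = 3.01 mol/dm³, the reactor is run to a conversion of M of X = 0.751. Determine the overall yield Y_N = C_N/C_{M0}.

0.0149

C_M = C_{M0}(1−X) = 0.7495 mol/dm³.
Both paths are first order in M, so the instantaneous fraction to N is constant: dC_N/d(−C_M) = k₁/(k₁+k₂) = 0.01983.
C_N = 0.01983·(C_{M0}−C_M) = 0.01983×2.261 = 0.0448 mol/dm³.
Y_N = C_N/C_{M0} = 0.04482/3.01 = 0.0149.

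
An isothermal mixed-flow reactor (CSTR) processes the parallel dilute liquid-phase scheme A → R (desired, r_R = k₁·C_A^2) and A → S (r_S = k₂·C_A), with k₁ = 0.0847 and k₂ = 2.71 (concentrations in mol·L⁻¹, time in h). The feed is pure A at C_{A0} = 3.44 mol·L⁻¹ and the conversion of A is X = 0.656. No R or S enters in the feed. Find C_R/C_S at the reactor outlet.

Exit C_A = C_{A0}(1−X) = 3.44×0.344 = 1.183 mol·L⁻¹.
A CSTR operates uniformly at the exit composition, giving r_R = 0.1186 and r_S = 3.207 (each k·C_A^n at C_A = 1.183).
Overall selectivity = C_R/C_S = r_Rτ/(r_Sτ) = r_R/r_S = 0.0370.

0.0370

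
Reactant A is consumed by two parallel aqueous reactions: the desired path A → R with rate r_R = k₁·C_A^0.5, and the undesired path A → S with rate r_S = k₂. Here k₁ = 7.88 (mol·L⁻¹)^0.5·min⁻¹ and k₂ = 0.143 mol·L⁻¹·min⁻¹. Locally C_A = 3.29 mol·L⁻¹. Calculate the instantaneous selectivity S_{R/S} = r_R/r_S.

100.0

S_{R/S} = r_R/r_S = (k₁·C_A^0.5)/(k₂) = (k₁/k₂)·C_A^0.5.
= (7.88×3.290^0.5) / (0.143) = 14.29/0.1430 = 100.0.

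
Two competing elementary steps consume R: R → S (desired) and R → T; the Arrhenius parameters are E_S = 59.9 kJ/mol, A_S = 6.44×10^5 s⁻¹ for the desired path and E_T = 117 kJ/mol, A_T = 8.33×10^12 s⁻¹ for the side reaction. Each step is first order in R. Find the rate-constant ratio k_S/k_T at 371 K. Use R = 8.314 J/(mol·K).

k_S/k_T = (A_S/A_T)·exp[−(E_S−E_T)/(RT)] = (A_S/A_T)·exp[(E_T−E_S)/(RT)].
(E_T−E_S)/(RT) = (117−59.9)×10³/(8.314×371) = 57100/3084 = 18.51.
k_S/k_T = (6.44×10^5/8.33×10^12)·exp(18.51) = 7.731×10^-8 × 1.096×10^8 = 8.47.
Since E_S < E_T, lowering the temperature improves selectivity toward S.

8.47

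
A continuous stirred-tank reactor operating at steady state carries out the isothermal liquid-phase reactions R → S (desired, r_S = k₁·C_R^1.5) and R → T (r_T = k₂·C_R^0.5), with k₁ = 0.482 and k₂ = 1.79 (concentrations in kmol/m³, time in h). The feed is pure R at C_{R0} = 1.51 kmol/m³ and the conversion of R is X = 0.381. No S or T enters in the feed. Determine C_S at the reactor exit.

0.116 kmol/m³

Exit C_R = C_{R0}(1−X) = 1.51×0.619 = 0.9347 kmol/m³.
In a CSTR the entire volume is at exit conditions, so r_S = 0.482×0.9347^1.5 = 0.4356 and r_T = 1.79×0.9347^0.5 = 1.731.
Fraction of consumed R going to S: r_S/(r_S+r_T) = 0.2011.
C_S = 0.2011·C_{R0}·X = 0.2011×1.51×0.381 = 0.116 kmol/m³.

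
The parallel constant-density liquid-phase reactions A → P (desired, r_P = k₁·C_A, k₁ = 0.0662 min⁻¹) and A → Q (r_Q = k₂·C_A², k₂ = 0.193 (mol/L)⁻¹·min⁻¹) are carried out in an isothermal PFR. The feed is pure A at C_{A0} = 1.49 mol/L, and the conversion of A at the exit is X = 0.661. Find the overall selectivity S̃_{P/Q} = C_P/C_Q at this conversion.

C_A = C_{A0}(1−X) = 0.5051 mol/L.
Along a PFR/batch, dC_P/dC_A = −r_P/(r_P+r_Q) = −k₁/(k₁+k₂·C_A).
Integrating from C_{A0} to C_A: C_P = (0.0662/0.193)·ln[(0.0662+0.193·1.49)/(0.0662+0.193·0.505)] = 0.3430·ln(0.3538/0.1637) = 0.2644 mol/L.
C_Q = (C_{A0}−C_A)−C_P = 0.7205 mol/L; S̃_{P/Q} = 0.2644/0.7205 = 0.367.

0.367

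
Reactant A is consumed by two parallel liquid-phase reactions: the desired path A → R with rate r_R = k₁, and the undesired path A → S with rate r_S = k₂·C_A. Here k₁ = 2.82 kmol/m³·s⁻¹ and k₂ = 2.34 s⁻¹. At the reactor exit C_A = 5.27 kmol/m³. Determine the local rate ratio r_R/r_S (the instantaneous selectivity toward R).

0.229

S_{R/S} = r_R/r_S = (k₁)/(k₂·C_A) = (k₁/k₂)·C_A⁻¹.
= (2.82) / (2.34×5.270) = 2.820/12.33 = 0.229.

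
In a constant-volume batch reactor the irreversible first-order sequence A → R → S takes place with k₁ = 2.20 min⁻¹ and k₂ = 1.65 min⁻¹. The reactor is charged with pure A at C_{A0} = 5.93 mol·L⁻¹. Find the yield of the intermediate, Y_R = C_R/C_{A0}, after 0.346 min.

Solving the coupled first-order balances gives C_R(t) = [k₁/(k₂−k₁)]·C_{A0}·(e^(−k₁t) − e^(−k₂t)).
e^(−k₁t) = e^(−2.20×0.346) = e^(−0.7612) = 0.4671; e^(−k₂t) = e^(−0.5709) = 0.5650.
C_R = 2.20×5.93/(1.65−2.20) × (0.4671−0.5650) = (-23.72)×(-0.09791) = 2.322 mol·L⁻¹.
Y_R = C_R/C_{A0} = 2.322/5.93 = 0.392.

0.392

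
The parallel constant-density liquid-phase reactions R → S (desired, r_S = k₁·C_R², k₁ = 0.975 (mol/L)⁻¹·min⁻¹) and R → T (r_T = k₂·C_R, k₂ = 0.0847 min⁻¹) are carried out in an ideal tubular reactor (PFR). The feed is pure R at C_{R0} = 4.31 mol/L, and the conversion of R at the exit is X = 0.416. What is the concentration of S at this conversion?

C_R = C_{R0}(1−X) = 2.517 mol/L.
Along a PFR/batch, dC_T/dC_R = −r_T/(r_S+r_T) = −k₂/(k₂+k₁·C_R).
Integrating from C_{R0} to C_R: C_T = (0.0847/0.975)·ln[(0.0847+0.975·4.31)/(0.0847+0.975·2.52)] = 0.08687·ln(4.287/2.539) = 0.04551 mol/L.
Then C_S = (C_{R0}−C_R) − C_T = 1.793 − 0.04551 = 1.747 mol/L.

1.75 mol/L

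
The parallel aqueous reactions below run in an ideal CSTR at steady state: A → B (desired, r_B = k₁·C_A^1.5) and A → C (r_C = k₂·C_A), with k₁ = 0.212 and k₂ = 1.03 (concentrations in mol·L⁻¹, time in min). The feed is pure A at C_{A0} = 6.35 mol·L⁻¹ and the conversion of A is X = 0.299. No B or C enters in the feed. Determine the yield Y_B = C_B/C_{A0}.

0.0905

Exit C_A = C_{A0}(1−X) = 6.35×0.701 = 4.451 mol·L⁻¹.
In a CSTR the entire volume is at exit conditions, so r_B = 0.212×4.451^1.5 = 1.991 and r_C = 1.03×4.451 = 4.585.
Fraction of consumed A going to B: r_B/(r_B+r_C) = 0.3028.
C_B = 0.3028·C_{A0}·X = 0.3028×6.35×0.299 = 0.575 mol·L⁻¹; Y_B = C_B/C_{A0} = 0.0905.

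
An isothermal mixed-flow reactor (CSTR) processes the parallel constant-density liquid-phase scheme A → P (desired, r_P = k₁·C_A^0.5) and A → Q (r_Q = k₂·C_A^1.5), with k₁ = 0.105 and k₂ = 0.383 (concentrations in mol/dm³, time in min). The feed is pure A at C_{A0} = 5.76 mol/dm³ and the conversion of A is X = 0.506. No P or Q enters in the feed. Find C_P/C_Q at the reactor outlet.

0.0963

Exit C_A = C_{A0}(1−X) = 5.76×0.494 = 2.845 mol/dm³.
A CSTR operates uniformly at the exit composition, giving r_P = 0.1771 and r_Q = 1.838 (each k·C_A^n at C_A = 2.845).
Overall selectivity = C_P/C_Q = r_Pτ/(r_Qτ) = r_P/r_Q = 0.0963.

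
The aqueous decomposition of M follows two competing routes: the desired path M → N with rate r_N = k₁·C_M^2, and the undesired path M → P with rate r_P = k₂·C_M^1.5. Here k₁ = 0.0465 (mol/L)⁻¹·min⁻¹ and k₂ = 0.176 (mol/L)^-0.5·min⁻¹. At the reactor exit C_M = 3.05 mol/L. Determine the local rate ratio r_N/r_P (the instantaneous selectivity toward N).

S_{N/P} = r_N/r_P = (k₁·C_M^2)/(k₂·C_M^1.5) = (k₁/k₂)·C_M^0.5.
= (0.0465×3.050^2) / (0.176×3.050^1.5) = 0.4326/0.9375 = 0.461.
Since the desired path is higher order in M, keeping C_M high (PFR or concentrated feed) favours N.

0.461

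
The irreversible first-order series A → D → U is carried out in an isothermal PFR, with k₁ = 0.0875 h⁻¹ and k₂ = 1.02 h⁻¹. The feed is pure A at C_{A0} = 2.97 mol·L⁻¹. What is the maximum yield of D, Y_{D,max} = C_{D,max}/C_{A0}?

At the optimum, C_{D,max}/C_{A0} = (k₁/k₂)^[k₂/(k₂−k₁)].
= (0.0875/1.02)^(1.02/(1.02−0.0875)) = (0.08578)^(1.094) = 0.06813.

0.0681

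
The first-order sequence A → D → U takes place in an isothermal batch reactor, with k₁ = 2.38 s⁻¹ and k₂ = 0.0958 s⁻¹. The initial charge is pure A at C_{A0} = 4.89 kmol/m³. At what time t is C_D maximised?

1.41 s

Setting dC_D/dt = 0 gives t_opt = ln(k₂/k₁)/(k₂−k₁).
= ln(0.0958/2.38)/(0.0958−2.38) = ln(0.04025)/-2.284 = -3.213/-2.284 = 1.41 s.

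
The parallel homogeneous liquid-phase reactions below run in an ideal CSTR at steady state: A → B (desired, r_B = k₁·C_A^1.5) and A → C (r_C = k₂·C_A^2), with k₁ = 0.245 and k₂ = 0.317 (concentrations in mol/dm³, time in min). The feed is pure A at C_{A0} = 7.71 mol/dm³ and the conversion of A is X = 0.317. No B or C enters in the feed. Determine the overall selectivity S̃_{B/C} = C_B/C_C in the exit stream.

Exit C_A = C_{A0}(1−X) = 7.71×0.683 = 5.266 mol/dm³.
A CSTR operates uniformly at the exit composition, giving r_B = 2.961 and r_C = 8.790 (each k·C_A^n at C_A = 5.266).
Overall selectivity = C_B/C_C = r_Bτ/(r_Cτ) = r_B/r_C = 0.337.

0.337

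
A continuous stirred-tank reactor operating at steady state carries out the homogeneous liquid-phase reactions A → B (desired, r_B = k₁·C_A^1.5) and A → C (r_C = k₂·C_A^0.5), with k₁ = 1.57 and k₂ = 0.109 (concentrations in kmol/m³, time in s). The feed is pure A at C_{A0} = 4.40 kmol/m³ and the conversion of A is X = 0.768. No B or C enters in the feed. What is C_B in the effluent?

3.16 kmol/m³

Exit C_A = C_{A0}(1−X) = 4.40×0.232 = 1.021 kmol/m³.
A CSTR operates uniformly at the exit composition, giving r_B = 1.619 and r_C = 0.1101 (each k·C_A^n at C_A = 1.021).
Fraction of consumed A going to B: r_B/(r_B+r_C) = 0.9363.
C_B = 0.9363·C_{A0}·X = 0.9363×4.40×0.768 = 3.16 kmol/m³.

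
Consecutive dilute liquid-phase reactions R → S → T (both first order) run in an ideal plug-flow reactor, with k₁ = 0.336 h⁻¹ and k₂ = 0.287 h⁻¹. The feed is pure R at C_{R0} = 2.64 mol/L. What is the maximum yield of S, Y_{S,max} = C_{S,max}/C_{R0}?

Evaluating C_S at τ_opt = ln(k₂/k₁)/(k₂−k₁) gives C_{S,max}/C_{R0} = (k₁/k₂)^[k₂/(k₂−k₁)].
= (0.336/0.287)^(0.287/(0.287−0.336)) = (1.171)^(-5.857) = 0.3972.

0.397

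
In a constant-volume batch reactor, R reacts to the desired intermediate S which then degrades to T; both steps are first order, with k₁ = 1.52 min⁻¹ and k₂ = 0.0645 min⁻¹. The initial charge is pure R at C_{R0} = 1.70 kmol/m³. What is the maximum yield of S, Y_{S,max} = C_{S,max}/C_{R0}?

0.869

For a first-order series the maximum intermediate yield is C_{S,max}/C_{R0} = (k₁/k₂)^[k₂/(k₂−k₁)].
= (1.52/0.0645)^(0.0645/(0.0645−1.52)) = (23.57)^(-0.04431) = 0.8693.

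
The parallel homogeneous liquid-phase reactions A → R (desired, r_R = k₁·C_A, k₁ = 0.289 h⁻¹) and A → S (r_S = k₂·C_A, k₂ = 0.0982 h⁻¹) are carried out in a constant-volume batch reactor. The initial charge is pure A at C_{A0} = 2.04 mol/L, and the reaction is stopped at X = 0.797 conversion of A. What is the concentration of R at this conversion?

1.21 mol/L

C_A = C_{A0}(1−X) = 0.4141 mol/L.
Both paths are first order in A, so the instantaneous fraction to R is constant: dC_R/d(−C_A) = k₁/(k₁+k₂) = 0.7464.
C_R = 0.7464·(C_{A0}−C_A) = 0.7464×1.626 = 1.21 mol/L.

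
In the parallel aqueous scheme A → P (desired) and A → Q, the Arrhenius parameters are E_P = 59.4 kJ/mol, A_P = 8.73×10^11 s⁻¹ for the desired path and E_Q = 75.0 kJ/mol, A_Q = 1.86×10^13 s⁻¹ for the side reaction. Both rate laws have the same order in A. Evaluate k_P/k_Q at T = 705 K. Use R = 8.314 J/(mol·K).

With equal orders, S_{P/Q} = k_P/k_Q = (A_P/A_Q)·exp[(E_Q−E_P)/(RT)].
(E_Q−E_P)/(RT) = (75.0−59.4)×10³/(8.314×705) = 15600/5861 = 2.661.
k_P/k_Q = (8.73×10^11/1.86×10^13)·exp(2.661) = 0.04694 × 14.32 = 0.672.

0.672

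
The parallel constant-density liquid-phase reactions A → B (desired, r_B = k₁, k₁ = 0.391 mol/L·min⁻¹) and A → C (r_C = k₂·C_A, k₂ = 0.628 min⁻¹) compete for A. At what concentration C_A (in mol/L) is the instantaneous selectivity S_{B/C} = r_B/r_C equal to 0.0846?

7.36 mol/L

S_{B/C} = (k₁/k₂)·C_A⁻¹ ⇒ C_A = (S·k₂/k₁)^(-1).
= (0.0846×0.628/0.391)^(-1) = (0.1359)^(-1) = 7.36 mol/L.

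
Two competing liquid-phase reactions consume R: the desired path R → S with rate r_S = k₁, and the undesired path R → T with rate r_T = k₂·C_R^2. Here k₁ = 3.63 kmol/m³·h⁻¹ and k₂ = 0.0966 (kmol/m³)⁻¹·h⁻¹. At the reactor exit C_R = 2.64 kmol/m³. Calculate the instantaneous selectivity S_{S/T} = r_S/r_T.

S_{S/T} = r_S/r_T = (k₁)/(k₂·C_R^2) = (k₁/k₂)·C_R^-2.
= (3.63) / (0.0966×2.640^2) = 3.630/0.6733 = 5.39.
The undesired path is higher order in R, so low C_R (CSTR or dilute feed) favours S.

5.39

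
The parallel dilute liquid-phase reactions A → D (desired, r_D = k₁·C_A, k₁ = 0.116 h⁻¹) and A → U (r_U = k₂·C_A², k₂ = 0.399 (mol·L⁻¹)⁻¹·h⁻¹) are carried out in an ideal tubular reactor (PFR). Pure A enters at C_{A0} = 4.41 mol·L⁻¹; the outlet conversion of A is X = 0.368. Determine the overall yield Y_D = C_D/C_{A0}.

0.0279

C_A = C_{A0}(1−X) = 2.787 mol·L⁻¹.
Along a PFR/batch, dC_D/dC_A = −r_D/(r_D+r_U) = −k₁/(k₁+k₂·C_A).
Integrating from C_{A0} to C_A: C_D = (0.116/0.399)·ln[(0.116+0.399·4.41)/(0.116+0.399·2.79)] = 0.2907·ln(1.876/1.228) = 0.1231 mol·L⁻¹.
Y_D = C_D/C_{A0} = 0.1231/4.41 = 0.0279.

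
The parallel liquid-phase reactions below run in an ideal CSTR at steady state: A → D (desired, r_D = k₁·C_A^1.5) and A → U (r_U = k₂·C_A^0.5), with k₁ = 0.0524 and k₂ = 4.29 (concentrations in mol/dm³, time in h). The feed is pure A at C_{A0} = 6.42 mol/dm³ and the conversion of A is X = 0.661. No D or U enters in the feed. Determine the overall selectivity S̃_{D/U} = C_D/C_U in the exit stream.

Exit C_A = C_{A0}(1−X) = 6.42×0.339 = 2.176 mol/dm³.
A CSTR operates uniformly at the exit composition, giving r_D = 0.1682 and r_U = 6.329 (each k·C_A^n at C_A = 2.176).
Overall selectivity = C_D/C_U = r_Dτ/(r_Uτ) = r_D/r_U = 0.0266.

0.0266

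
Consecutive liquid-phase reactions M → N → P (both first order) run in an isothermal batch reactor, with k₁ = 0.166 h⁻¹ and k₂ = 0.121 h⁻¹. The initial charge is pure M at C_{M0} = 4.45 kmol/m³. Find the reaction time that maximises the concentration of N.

Setting dC_N/dt = 0 gives t_opt = ln(k₂/k₁)/(k₂−k₁).
= ln(0.121/0.166)/(0.121−0.166) = ln(0.7289)/-0.04500 = -0.3162/-0.04500 = 7.03 h.

7.03 h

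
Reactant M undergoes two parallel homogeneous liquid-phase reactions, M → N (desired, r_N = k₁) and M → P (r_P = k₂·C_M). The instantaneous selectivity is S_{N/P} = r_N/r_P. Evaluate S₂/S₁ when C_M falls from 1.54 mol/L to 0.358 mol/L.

4.30

S_{N/P} = (k₁/k₂)·C_M⁻¹, so S₂/S₁ = (C_{M,2}/C_{M,1})⁻¹.
= 1.54/0.358 = 4.30.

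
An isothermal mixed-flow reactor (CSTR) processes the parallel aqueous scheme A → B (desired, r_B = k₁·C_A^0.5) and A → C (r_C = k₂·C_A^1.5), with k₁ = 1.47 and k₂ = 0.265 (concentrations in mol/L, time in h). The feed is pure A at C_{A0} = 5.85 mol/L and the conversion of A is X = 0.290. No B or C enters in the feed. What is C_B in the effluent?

0.970 mol/L

Exit C_A = C_{A0}(1−X) = 5.85×0.710 = 4.153 mol/L.
Rates in a CSTR are evaluated at the outlet concentration: r_B = 1.47×4.153^0.5 = 2.996, r_C = 0.265×4.153^1.5 = 2.243.
Fraction of consumed A going to B: r_B/(r_B+r_C) = 0.5718.
C_B = 0.5718·C_{A0}·X = 0.5718×5.85×0.290 = 0.970 mol/L.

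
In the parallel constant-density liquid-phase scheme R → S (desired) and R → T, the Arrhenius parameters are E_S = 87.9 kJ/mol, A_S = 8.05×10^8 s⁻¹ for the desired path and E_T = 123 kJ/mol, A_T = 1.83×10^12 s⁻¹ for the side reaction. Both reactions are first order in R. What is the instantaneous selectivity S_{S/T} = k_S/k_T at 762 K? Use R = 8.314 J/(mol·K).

0.112

With equal orders, S_{S/T} = k_S/k_T = (A_S/A_T)·exp[(E_T−E_S)/(RT)].
(E_T−E_S)/(RT) = (123−87.9)×10³/(8.314×762) = 35100/6335 = 5.540.
k_S/k_T = (8.05×10^8/1.83×10^12)·exp(5.540) = 4.399×10^-4 × 254.8 = 0.112.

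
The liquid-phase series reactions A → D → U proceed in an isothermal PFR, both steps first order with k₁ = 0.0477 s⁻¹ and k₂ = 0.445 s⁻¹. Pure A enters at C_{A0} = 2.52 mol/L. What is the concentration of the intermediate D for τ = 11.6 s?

0.172 mol/L

Solving the coupled first-order balances gives C_D(τ) = [k₁/(k₂−k₁)]·C_{A0}·(e^(−k₁τ) − e^(−k₂τ)).
e^(−k₁τ) = e^(−0.0477×11.6) = e^(−0.5533) = 0.5750; e^(−k₂τ) = e^(−5.162) = 0.005730.
C_D = 0.0477×2.52/(0.445−0.0477) × (0.5750−0.005730) = 0.3026×0.5693 = 0.1722 mol/L.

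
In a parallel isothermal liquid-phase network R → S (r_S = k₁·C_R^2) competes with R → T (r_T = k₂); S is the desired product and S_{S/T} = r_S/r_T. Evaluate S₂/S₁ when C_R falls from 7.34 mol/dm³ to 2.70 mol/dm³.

S_{S/T} = (k₁/k₂)·C_R^2, so S₂/S₁ = (C_{R,2}/C_{R,1})^2.
= (2.70/7.34)^2 = (0.3678)^2 = 0.135.
Selectivity toward S falls as C_R falls — high-concentration operation is favoured.

0.135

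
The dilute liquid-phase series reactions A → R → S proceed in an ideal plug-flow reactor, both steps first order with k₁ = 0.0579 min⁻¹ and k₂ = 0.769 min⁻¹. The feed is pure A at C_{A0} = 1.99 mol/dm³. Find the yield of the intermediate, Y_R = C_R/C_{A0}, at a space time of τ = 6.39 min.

For first-order series with pure A initially, C_R(τ) = k₁C_{A0}/(k₂−k₁)·(e^(−k₁τ) − e^(−k₂τ)).
e^(−k₁τ) = e^(−0.0579×6.39) = e^(−0.3700) = 0.6907; e^(−k₂τ) = e^(−4.914) = 0.007344.
C_R = 0.0579×1.99/(0.769−0.0579) × (0.6907−0.007344) = 0.1620×0.6834 = 0.1107 mol/dm³.
Y_R = C_R/C_{A0} = 0.1107/1.99 = 0.0556.

0.0556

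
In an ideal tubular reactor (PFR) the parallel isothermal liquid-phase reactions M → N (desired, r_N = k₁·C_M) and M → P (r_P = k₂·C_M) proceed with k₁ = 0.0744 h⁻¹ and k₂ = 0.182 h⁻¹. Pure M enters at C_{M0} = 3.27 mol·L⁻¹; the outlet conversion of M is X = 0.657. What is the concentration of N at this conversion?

0.623 mol·L⁻¹

C_M = C_{M0}(1−X) = 1.122 mol·L⁻¹.
Both paths are first order in M, so the instantaneous fraction to N is constant: dC_N/d(−C_M) = k₁/(k₁+k₂) = 0.2902.
C_N = 0.2902·(C_{M0}−C_M) = 0.2902×2.148 = 0.623 mol·L⁻¹.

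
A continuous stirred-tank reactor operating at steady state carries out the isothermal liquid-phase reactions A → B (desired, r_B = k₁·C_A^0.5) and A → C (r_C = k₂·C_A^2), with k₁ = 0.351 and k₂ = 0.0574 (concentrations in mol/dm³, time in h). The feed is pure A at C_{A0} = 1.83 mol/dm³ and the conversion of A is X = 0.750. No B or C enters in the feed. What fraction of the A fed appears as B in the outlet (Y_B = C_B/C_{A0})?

0.714

Exit C_A = C_{A0}(1−X) = 1.83×0.250 = 0.4575 mol/dm³.
Rates in a CSTR are evaluated at the outlet concentration: r_B = 0.351×0.4575^0.5 = 0.2374, r_C = 0.0574×0.4575^2 = 0.01201.
Fraction of consumed A going to B: r_B/(r_B+r_C) = 0.9518.
C_B = 0.9518·C_{A0}·X = 0.9518×1.83×0.750 = 1.31 mol/dm³; Y_B = C_B/C_{A0} = 0.714.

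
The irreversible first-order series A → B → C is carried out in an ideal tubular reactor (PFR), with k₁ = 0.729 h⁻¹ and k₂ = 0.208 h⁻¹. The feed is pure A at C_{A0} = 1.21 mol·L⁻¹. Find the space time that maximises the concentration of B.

2.41 h

Setting dC_B/dτ = 0 gives τ_opt = ln(k₂/k₁)/(k₂−k₁).
= ln(0.208/0.729)/(0.208−0.729) = ln(0.2853)/-0.5210 = -1.254/-0.5210 = 2.41 h.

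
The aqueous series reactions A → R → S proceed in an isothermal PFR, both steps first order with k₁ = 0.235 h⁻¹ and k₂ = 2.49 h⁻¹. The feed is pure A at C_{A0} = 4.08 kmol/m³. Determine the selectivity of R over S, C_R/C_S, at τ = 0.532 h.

1.21

For first-order series with pure A initially, C_R(τ) = k₁C_{A0}/(k₂−k₁)·(e^(−k₁τ) − e^(−k₂τ)).
e^(−k₁τ) = e^(−0.235×0.532) = e^(−0.1250) = 0.8825; e^(−k₂τ) = e^(−1.325) = 0.2659.
C_R = 0.235×4.08/(2.49−0.235) × (0.8825−0.2659) = 0.4252×0.6166 = 0.2622 kmol/m³.
C_A = C_{A0}e^(−k₁τ) = 3.601 kmol/m³, so C_S = C_{A0}−C_A−C_R = 0.2173 kmol/m³; C_R/C_S = 1.21.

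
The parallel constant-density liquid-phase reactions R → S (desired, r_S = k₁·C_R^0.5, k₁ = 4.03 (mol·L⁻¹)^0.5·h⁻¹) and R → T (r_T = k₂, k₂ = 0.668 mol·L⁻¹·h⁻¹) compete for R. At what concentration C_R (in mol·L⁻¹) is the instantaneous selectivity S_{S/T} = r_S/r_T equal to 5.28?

S_{S/T} = (k₁/k₂)·C_R^0.5 ⇒ C_R = (S·k₂/k₁)^(2).
= (5.28×0.668/4.03)^(2) = (0.8752)^(2) = 0.766 mol·L⁻¹.

0.766 mol·L⁻¹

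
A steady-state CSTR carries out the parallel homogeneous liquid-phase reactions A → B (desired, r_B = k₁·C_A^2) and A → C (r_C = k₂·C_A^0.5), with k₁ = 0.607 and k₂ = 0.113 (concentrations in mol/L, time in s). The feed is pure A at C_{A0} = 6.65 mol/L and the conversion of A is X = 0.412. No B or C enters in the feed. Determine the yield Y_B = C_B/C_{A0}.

Exit C_A = C_{A0}(1−X) = 6.65×0.588 = 3.910 mol/L.
In a CSTR the entire volume is at exit conditions, so r_B = 0.607×3.910^2 = 9.281 and r_C = 0.113×3.910^0.5 = 0.2234.
Fraction of consumed A going to B: r_B/(r_B+r_C) = 0.9765.
C_B = 0.9765·C_{A0}·X = 0.9765×6.65×0.412 = 2.68 mol/L; Y_B = C_B/C_{A0} = 0.402.

0.402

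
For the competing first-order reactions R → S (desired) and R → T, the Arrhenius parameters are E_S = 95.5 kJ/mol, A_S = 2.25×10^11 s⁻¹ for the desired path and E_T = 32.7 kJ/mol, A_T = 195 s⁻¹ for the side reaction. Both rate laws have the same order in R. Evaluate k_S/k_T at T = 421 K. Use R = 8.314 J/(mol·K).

k_S/k_T = (A_S/A_T)·exp[−(E_S−E_T)/(RT)] = (A_S/A_T)·exp[(E_T−E_S)/(RT)].
(E_T−E_S)/(RT) = (32.7−95.5)×10³/(8.314×421) = -62800/3500 = -17.94.
k_S/k_T = (2.25×10^11/195)·exp(-17.94) = 1.154×10^9 × 1.614×10^-8 = 18.6.

18.6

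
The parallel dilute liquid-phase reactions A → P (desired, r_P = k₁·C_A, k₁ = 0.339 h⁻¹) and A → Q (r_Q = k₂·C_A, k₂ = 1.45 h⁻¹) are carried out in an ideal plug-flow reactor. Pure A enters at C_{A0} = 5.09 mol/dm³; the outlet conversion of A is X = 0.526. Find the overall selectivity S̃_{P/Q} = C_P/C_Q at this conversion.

C_A = C_{A0}(1−X) = 2.413 mol/dm³.
Both paths are first order in A, so the instantaneous fraction to P is constant: dC_P/d(−C_A) = k₁/(k₁+k₂) = 0.1895.
C_P = 0.1895·(C_{A0}−C_A) = 0.1895×2.677 = 0.507 mol/dm³.
C_Q = (C_{A0}−C_A)−C_P = 2.170 mol/dm³; S̃_{P/Q} = 0.5073/2.170 = 0.234.

0.234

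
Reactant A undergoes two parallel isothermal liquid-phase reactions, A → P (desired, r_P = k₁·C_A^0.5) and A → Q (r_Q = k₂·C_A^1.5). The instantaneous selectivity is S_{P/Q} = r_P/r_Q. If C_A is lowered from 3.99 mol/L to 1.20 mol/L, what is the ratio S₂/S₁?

3.32

S_{P/Q} = (k₁/k₂)·C_A⁻¹, so S₂/S₁ = (C_{A,2}/C_{A,1})⁻¹.
= 3.99/1.20 = 3.32.
Selectivity toward P rises as C_A falls — low-concentration operation is favoured.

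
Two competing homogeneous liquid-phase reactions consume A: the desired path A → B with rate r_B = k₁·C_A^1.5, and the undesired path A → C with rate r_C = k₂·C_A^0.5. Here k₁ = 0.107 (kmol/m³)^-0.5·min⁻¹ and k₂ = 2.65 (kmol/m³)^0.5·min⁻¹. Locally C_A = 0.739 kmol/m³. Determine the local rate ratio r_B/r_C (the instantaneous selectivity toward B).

S_{B/C} = r_B/r_C = (k₁·C_A^1.5)/(k₂·C_A^0.5) = (k₁/k₂)·C_A.
= (0.107×0.7390^1.5) / (2.65×0.7390^0.5) = 0.06798/2.278 = 0.0298.

0.0298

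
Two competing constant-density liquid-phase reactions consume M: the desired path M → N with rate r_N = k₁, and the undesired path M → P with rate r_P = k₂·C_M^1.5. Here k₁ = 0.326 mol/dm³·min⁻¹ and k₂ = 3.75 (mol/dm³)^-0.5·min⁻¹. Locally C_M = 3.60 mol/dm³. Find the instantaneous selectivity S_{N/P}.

0.0127

S_{N/P} = r_N/r_P = (k₁)/(k₂·C_M^1.5) = (k₁/k₂)·C_M^-1.5.
= (0.326) / (3.75×3.600^1.5) = 0.3260/25.61 = 0.0127.
The undesired path is higher order in M, so low C_M (CSTR or dilute feed) favours N.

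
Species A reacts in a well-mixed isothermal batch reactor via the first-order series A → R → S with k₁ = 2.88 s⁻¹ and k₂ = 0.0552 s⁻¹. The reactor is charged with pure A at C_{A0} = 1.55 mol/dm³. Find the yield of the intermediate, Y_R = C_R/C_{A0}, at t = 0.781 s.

For first-order series with pure A initially, C_R(t) = k₁C_{A0}/(k₂−k₁)·(e^(−k₁t) − e^(−k₂t)).
e^(−k₁t) = e^(−2.88×0.781) = e^(−2.249) = 0.1055; e^(−k₂t) = e^(−0.04311) = 0.9578.
C_R = 2.88×1.55/(0.0552−2.88) × (0.1055−0.9578) = (-1.580)×(-0.8523) = 1.347 mol/dm³.
Y_R = C_R/C_{A0} = 1.347/1.55 = 0.869.

0.869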